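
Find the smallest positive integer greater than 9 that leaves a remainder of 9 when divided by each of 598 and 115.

2999

N − 9 must be a common multiple of 598 and 115.
598 = 2 × 13 × 23
115 = 5 × 23
LCM(598, 115) = 2 × 5 × 13 × 23 = 2990.
Smallest N > 9 is LCM + 9 = 2990 + 9 = 2999.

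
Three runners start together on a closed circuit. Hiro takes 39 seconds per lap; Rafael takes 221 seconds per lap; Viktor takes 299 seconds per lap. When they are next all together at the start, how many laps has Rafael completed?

The first common completion time is the LCM of the periods.
39 = 3 × 13
221 = 13 × 17
299 = 13 × 23
LCM(39, 221, 299) = 3 × 13 × 17 × 23 = 15249.
Laps for period 221: 15249 / 221 = 69.

69 laps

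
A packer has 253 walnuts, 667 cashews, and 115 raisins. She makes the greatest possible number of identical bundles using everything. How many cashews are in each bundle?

29

Number of bundles = gcd(253, 667, 115).
253 = 11 × 23
667 = 23 × 29
115 = 5 × 23
gcd(253, 667, 115) = 23.
cashews per bundle = 667 / 23 = 29.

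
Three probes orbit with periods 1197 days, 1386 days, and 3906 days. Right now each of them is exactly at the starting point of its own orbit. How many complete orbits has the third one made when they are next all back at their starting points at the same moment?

209 orbits

All finish a whole number of cycles simultaneously at t = LCM of the periods.
1197 = 3^2 × 7 × 19
1386 = 2 × 3^2 × 7 × 11
3906 = 2 × 3^2 × 7 × 31
LCM(1197, 1386, 3906) = 2 × 3^2 × 7 × 11 × 19 × 31 = 816354.
Orbits for period 3906: 816354 / 3906 = 209.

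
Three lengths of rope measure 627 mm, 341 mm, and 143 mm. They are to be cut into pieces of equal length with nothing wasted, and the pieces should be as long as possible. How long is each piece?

11 mm

Each piece length must divide every original length, so the longest possible is gcd(627, 341, 143).
627 = 3 × 11 × 19
341 = 11 × 31
143 = 11 × 13
gcd(627, 341, 143) = 11.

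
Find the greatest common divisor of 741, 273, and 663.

39

741 = 3 × 13 × 19
273 = 3 × 7 × 13
663 = 3 × 13 × 17
gcd(741, 273, 663) = 3 × 13 = 39.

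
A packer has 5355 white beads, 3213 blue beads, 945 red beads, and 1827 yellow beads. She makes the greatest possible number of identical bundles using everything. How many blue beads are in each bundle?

Number of bundles = gcd(5355, 3213, 945, 1827).
5355 = 3^2 × 5 × 7 × 17
3213 = 3^3 × 7 × 17
945 = 3^3 × 5 × 7
1827 = 3^2 × 7 × 29
gcd(5355, 3213, 945, 1827) = 3^2 × 7 = 63.
blue beads per bundle = 3213 / 63 = 51.

51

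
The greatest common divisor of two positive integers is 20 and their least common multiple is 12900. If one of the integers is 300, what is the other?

860

For two integers, gcd × lcm = product, so the other is (20 × 12900) / 300 = 258000 / 300 = 860.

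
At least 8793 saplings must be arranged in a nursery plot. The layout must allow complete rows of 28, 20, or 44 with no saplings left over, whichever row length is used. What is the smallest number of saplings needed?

The number of saplings must be a common multiple of 28, 20, and 44, so a multiple of their LCM.
28 = 2^2 × 7
20 = 2^2 × 5
44 = 2^2 × 11
LCM(28, 20, 44) = 2^2 × 5 × 7 × 11 = 1540.
Smallest multiple of 1540 that is ≥ 8793: ⌈8793/1540⌉ × 1540 = 6 × 1540 = 9240.

9240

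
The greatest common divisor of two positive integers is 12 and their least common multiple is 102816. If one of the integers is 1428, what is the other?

864

For two integers, gcd × lcm = product, so the other is (12 × 102816) / 1428 = 1233792 / 1428 = 864.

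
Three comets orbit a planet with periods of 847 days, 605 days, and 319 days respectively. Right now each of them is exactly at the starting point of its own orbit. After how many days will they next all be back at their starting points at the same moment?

We need the least common multiple of the intervals.
847 = 7 × 11^2
605 = 5 × 11^2
319 = 11 × 29
LCM(847, 605, 319) = 5 × 7 × 11^2 × 29 = 122815.

122815 days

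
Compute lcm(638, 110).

638 = 2 × 11 × 29
110 = 2 × 5 × 11
LCM(638, 110) = 2 × 5 × 11 × 29 = 3190.

3190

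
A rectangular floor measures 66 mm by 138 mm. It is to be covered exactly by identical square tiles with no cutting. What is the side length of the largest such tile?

6 mm

The tile side must divide both 66 and 138, so the largest is their gcd.
66 = 2 × 3 × 11
138 = 2 × 3 × 23
gcd(66, 138) = 2 × 3 = 6.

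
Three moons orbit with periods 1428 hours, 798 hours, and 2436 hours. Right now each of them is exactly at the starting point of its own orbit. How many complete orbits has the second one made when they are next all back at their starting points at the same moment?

986 orbits

The first common completion time is the LCM of the periods.
1428 = 2^2 × 3 × 7 × 17
798 = 2 × 3 × 7 × 19
2436 = 2^2 × 3 × 7 × 29
LCM(1428, 798, 2436) = 2^2 × 3 × 7 × 17 × 19 × 29 = 786828.
Orbits for period 798: 786828 / 798 = 986.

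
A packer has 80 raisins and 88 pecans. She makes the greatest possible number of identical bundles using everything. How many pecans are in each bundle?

Number of bundles = gcd(80, 88).
80 = 2^4 × 5
88 = 2^3 × 11
gcd(80, 88) = 2^3 = 8.
pecans per bundle = 88 / 8 = 11.

11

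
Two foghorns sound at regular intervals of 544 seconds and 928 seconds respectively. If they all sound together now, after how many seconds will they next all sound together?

15776 seconds

We need the least common multiple of the intervals.
544 = 2^5 × 17
928 = 2^5 × 29
LCM(544, 928) = 2^5 × 17 × 29 = 15776.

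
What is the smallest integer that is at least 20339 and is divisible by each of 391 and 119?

21896

The integer must be a common multiple of 391 and 119, so a multiple of their LCM.
391 = 17 × 23
119 = 7 × 17
LCM(391, 119) = 7 × 17 × 23 = 2737.
Smallest multiple of 2737 that is ≥ 20339: ⌈20339/2737⌉ × 2737 = 8 × 2737 = 21896.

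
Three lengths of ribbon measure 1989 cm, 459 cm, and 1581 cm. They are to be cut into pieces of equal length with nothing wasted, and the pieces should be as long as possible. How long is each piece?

51 cm

Each piece length must divide every original length, so the longest possible is gcd(1989, 459, 1581).
1989 = 3^2 × 13 × 17
459 = 3^3 × 17
1581 = 3 × 17 × 31
gcd(1989, 459, 1581) = 3 × 17 = 51.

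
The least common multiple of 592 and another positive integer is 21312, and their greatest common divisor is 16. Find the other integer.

gcd × lcm = product of the two integers, so the other integer is (16 × 21312) / 592 = 576.

576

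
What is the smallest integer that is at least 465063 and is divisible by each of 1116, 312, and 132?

638352

The integer must be a common multiple of 1116, 312, and 132, so a multiple of their LCM.
1116 = 2^2 × 3^2 × 31
312 = 2^3 × 3 × 13
132 = 2^2 × 3 × 11
LCM(1116, 312, 132) = 2^3 × 3^2 × 11 × 13 × 31 = 319176.
Smallest multiple of 319176 that is ≥ 465063: ⌈465063/319176⌉ × 319176 = 2 × 319176 = 638352.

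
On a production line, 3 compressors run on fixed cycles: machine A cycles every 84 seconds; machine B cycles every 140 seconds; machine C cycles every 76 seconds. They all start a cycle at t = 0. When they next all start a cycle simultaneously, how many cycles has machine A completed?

They are all back at their starting positions together after one LCM of the periods.
84 = 2^2 × 3 × 7
140 = 2^2 × 5 × 7
76 = 2^2 × 19
LCM(84, 140, 76) = 2^2 × 3 × 5 × 7 × 19 = 7980.
Cycles for period 84: 7980 / 84 = 95.

95 cycles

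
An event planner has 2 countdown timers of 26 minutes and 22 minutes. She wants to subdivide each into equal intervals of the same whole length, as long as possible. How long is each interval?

2 minutes

The interval must divide each timer length; the longest such is the gcd.
26 = 2 × 13
22 = 2 × 11
gcd(26, 22) = 2.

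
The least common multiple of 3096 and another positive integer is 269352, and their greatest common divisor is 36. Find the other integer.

3132

gcd × lcm = product of the two integers, so the other integer is (36 × 269352) / 3096 = 3132.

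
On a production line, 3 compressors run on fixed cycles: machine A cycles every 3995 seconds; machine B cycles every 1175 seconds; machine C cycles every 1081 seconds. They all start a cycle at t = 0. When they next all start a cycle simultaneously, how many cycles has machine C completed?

All finish a whole number of cycles simultaneously at t = LCM of the periods.
3995 = 5 × 17 × 47
1175 = 5^2 × 47
1081 = 23 × 47
LCM(3995, 1175, 1081) = 5^2 × 17 × 23 × 47 = 459425.
Cycles for period 1081: 459425 / 1081 = 425.

425 cycles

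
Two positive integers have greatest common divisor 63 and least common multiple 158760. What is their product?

For any two positive integers, gcd × lcm = product = 63 × 158760 = 10001880.

10001880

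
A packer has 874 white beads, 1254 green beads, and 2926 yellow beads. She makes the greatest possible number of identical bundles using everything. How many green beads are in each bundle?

Number of bundles = gcd(874, 1254, 2926).
874 = 2 × 19 × 23
1254 = 2 × 3 × 11 × 19
2926 = 2 × 7 × 11 × 19
gcd(874, 1254, 2926) = 2 × 19 = 38.
green beads per bundle = 1254 / 38 = 33.

33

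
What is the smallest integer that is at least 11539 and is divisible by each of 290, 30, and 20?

The integer must be a common multiple of 290, 30, and 20, so a multiple of their LCM.
290 = 2 × 5 × 29
30 = 2 × 3 × 5
20 = 2^2 × 5
LCM(290, 30, 20) = 2^2 × 3 × 5 × 29 = 1740.
Smallest multiple of 1740 that is ≥ 11539: ⌈11539/1740⌉ × 1740 = 7 × 1740 = 12180.

12180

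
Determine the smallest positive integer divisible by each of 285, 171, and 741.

11115

285 = 3 × 5 × 19
171 = 3^2 × 19
741 = 3 × 13 × 19
LCM(285, 171, 741) = 3^2 × 5 × 13 × 19 = 11115.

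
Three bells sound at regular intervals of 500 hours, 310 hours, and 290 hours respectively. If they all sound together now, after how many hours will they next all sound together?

The first simultaneous occurrence is after LCM of the individual periods.
500 = 2^2 × 5^3
310 = 2 × 5 × 31
290 = 2 × 5 × 29
LCM(500, 310, 290) = 2^2 × 5^3 × 29 × 31 = 449500.

449500 hours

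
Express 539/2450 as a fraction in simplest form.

11/50

539 = 7^2 × 11
2450 = 2 × 5^2 × 7^2
gcd(539, 2450) = 7^2 = 49.
Divide numerator and denominator by 49: 539/2450 = 11/50.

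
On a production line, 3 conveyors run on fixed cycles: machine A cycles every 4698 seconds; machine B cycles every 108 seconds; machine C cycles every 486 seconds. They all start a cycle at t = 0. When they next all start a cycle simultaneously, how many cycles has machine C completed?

58 cycles

The first common completion time is the LCM of the periods.
4698 = 2 × 3^4 × 29
108 = 2^2 × 3^3
486 = 2 × 3^5
LCM(4698, 108, 486) = 2^2 × 3^5 × 29 = 28188.
Cycles for period 486: 28188 / 486 = 58.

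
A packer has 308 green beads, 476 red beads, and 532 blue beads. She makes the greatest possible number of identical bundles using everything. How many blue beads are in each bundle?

Number of bundles = gcd(308, 476, 532).
308 = 2^2 × 7 × 11
476 = 2^2 × 7 × 17
532 = 2^2 × 7 × 19
gcd(308, 476, 532) = 2^2 × 7 = 28.
blue beads per bundle = 532 / 28 = 19.

19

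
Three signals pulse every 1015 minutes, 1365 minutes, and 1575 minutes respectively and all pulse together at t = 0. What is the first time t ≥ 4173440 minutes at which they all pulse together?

Joint pulses occur at multiples of LCM(1015, 1365, 1575).
1015 = 5 × 7 × 29
1365 = 3 × 5 × 7 × 13
1575 = 3^2 × 5^2 × 7
LCM(1015, 1365, 1575) = 3^2 × 5^2 × 7 × 13 × 29 = 593775.
Smallest multiple of 593775 that is ≥ 4173440: ⌈4173440/593775⌉ × 593775 = 8 × 593775 = 4750200.

4750200 minutes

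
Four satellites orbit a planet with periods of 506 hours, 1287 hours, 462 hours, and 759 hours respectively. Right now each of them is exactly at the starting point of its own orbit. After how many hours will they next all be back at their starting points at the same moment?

414414 hours

The first simultaneous occurrence is after LCM of the individual periods.
506 = 2 × 11 × 23
1287 = 3^2 × 11 × 13
462 = 2 × 3 × 7 × 11
759 = 3 × 11 × 23
LCM(506, 1287, 462, 759) = 2 × 3^2 × 7 × 11 × 13 × 23 = 414414.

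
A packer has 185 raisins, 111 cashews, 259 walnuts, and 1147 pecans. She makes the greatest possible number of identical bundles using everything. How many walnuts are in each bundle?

Number of bundles = gcd(185, 111, 259, 1147).
185 = 5 × 37
111 = 3 × 37
259 = 7 × 37
1147 = 31 × 37
gcd(185, 111, 259, 1147) = 37.
walnuts per bundle = 259 / 37 = 7.

7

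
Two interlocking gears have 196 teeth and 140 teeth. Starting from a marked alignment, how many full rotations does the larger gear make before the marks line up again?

They are all back at their starting positions together after one LCM of the periods.
196 = 2^2 × 7^2
140 = 2^2 × 5 × 7
LCM(196, 140) = 2^2 × 5 × 7^2 = 980.
Rotations for period 196: 980 / 196 = 5.

5 rotations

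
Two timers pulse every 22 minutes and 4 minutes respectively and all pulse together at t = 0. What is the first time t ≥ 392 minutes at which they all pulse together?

396 minutes

Joint pulses occur at multiples of LCM(22, 4).
22 = 2 × 11
4 = 2^2
LCM(22, 4) = 2^2 × 11 = 44.
Smallest multiple of 44 that is ≥ 392: ⌈392/44⌉ × 44 = 9 × 44 = 396.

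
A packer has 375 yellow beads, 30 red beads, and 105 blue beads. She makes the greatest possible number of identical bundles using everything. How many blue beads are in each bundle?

7

Number of bundles = gcd(375, 30, 105).
375 = 3 × 5^3
30 = 2 × 3 × 5
105 = 3 × 5 × 7
gcd(375, 30, 105) = 3 × 5 = 15.
blue beads per bundle = 105 / 15 = 7.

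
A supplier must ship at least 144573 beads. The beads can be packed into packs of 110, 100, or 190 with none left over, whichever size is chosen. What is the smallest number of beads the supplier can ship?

146300

The number of beads must be a common multiple of 110, 100, and 190, so a multiple of their LCM.
110 = 2 × 5 × 11
100 = 2^2 × 5^2
190 = 2 × 5 × 19
LCM(110, 100, 190) = 2^2 × 5^2 × 11 × 19 = 20900.
Smallest multiple of 20900 that is ≥ 144573: ⌈144573/20900⌉ × 20900 = 7 × 20900 = 146300.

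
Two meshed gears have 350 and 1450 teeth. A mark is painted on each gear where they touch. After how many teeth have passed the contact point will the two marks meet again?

10150 teeth

The first simultaneous occurrence is after LCM of the individual periods.
350 = 2 × 5^2 × 7
1450 = 2 × 5^2 × 29
LCM(350, 1450) = 2 × 5^2 × 7 × 29 = 10150.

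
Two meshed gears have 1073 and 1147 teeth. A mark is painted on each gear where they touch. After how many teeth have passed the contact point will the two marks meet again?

33263 teeth

The first simultaneous occurrence is after LCM of the individual periods.
1073 = 29 × 37
1147 = 31 × 37
LCM(1073, 1147) = 29 × 31 × 37 = 33263.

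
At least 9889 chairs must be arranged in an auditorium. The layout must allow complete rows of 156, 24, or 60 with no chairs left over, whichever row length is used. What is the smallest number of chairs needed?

10920

The number of chairs must be a common multiple of 156, 24, and 60, so a multiple of their LCM.
156 = 2^2 × 3 × 13
24 = 2^3 × 3
60 = 2^2 × 3 × 5
LCM(156, 24, 60) = 2^3 × 3 × 5 × 13 = 1560.
Smallest multiple of 1560 that is ≥ 9889: ⌈9889/1560⌉ × 1560 = 7 × 1560 = 10920.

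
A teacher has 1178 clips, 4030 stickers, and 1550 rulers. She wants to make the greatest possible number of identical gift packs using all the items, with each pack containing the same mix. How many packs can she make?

The pack count must divide each quantity, so the greatest is gcd(1178, 4030, 1550).
1178 = 2 × 19 × 31
4030 = 2 × 5 × 13 × 31
1550 = 2 × 5^2 × 31
gcd(1178, 4030, 1550) = 2 × 31 = 62.

62 packs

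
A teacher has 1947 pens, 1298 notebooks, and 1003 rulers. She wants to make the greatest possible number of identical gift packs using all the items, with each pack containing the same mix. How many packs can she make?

59 packs

The pack count must divide each quantity, so the greatest is gcd(1947, 1298, 1003).
1947 = 3 × 11 × 59
1298 = 2 × 11 × 59
1003 = 17 × 59
gcd(1947, 1298, 1003) = 59.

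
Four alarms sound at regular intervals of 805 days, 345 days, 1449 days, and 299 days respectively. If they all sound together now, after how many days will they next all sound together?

94185 days

The first simultaneous occurrence is after LCM of the individual periods.
805 = 5 × 7 × 23
345 = 3 × 5 × 23
1449 = 3^2 × 7 × 23
299 = 13 × 23
LCM(805, 345, 1449, 299) = 3^2 × 5 × 7 × 13 × 23 = 94185.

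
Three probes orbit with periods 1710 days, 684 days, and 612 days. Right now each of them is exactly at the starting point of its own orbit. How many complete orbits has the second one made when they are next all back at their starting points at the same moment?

85 orbits

They are all back at their starting positions together after one LCM of the periods.
1710 = 2 × 3^2 × 5 × 19
684 = 2^2 × 3^2 × 19
612 = 2^2 × 3^2 × 17
LCM(1710, 684, 612) = 2^2 × 3^2 × 5 × 17 × 19 = 58140.
Orbits for period 684: 58140 / 684 = 85.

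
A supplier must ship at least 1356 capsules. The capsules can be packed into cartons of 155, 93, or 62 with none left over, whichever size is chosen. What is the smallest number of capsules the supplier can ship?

1860

The number of capsules must be a common multiple of 155, 93, and 62, so a multiple of their LCM.
155 = 5 × 31
93 = 3 × 31
62 = 2 × 31
LCM(155, 93, 62) = 2 × 3 × 5 × 31 = 930.
Smallest multiple of 930 that is ≥ 1356: ⌈1356/930⌉ × 930 = 2 × 930 = 1860.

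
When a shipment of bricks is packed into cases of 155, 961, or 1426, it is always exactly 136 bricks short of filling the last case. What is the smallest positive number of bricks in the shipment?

220894

Being 136 short of a full case of size k means N ≡ −136 (mod k), i.e. N + 136 is a multiple of each size.
155 = 5 × 31
961 = 31^2
1426 = 2 × 23 × 31
LCM(155, 961, 1426) = 2 × 5 × 23 × 31^2 = 221030.
Smallest positive N is 221030 − 136 = 220894.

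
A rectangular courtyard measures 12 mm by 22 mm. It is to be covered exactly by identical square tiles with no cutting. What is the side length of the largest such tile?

2 mm

The tile side must divide both 12 and 22, so the largest is their gcd.
12 = 2^2 × 3
22 = 2 × 11
gcd(12, 22) = 2.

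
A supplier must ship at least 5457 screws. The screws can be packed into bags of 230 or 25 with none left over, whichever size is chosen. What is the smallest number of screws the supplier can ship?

The number of screws must be a common multiple of 230 and 25, so a multiple of their LCM.
230 = 2 × 5 × 23
25 = 5^2
LCM(230, 25) = 2 × 5^2 × 23 = 1150.
Smallest multiple of 1150 that is ≥ 5457: ⌈5457/1150⌉ × 1150 = 5 × 1150 = 5750.

5750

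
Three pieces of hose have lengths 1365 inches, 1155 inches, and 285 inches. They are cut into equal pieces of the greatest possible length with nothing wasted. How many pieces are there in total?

Piece length = gcd(1365, 1155, 285).
1365 = 3 × 5 × 7 × 13
1155 = 3 × 5 × 7 × 11
285 = 3 × 5 × 19
gcd(1365, 1155, 285) = 3 × 5 = 15.
Total pieces = 1365/15 + 1155/15 + 285/15 = 91 + 77 + 19 = 187.

187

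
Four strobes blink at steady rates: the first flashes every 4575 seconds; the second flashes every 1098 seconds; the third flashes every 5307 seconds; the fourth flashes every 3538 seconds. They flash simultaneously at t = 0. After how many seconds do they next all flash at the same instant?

796050 seconds

The first simultaneous occurrence is after LCM of the individual periods.
4575 = 3 × 5^2 × 61
1098 = 2 × 3^2 × 61
5307 = 3 × 29 × 61
3538 = 2 × 29 × 61
LCM(4575, 1098, 5307, 3538) = 2 × 3^2 × 5^2 × 29 × 61 = 796050.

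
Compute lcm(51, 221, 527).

20553

51 = 3 × 17
221 = 13 × 17
527 = 17 × 31
LCM(51, 221, 527) = 3 × 13 × 17 × 31 = 20553.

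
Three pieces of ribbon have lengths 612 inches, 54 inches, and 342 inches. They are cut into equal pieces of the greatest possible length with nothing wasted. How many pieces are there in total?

56

Piece length = gcd(612, 54, 342).
612 = 2^2 × 3^2 × 17
54 = 2 × 3^3
342 = 2 × 3^2 × 19
gcd(612, 54, 342) = 2 × 3^2 = 18.
Total pieces = 612/18 + 54/18 + 342/18 = 34 + 3 + 19 = 56.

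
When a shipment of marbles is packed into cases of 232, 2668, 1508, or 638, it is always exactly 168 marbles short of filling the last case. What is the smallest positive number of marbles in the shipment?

762880

Being 168 short of a full case of size k means N ≡ −168 (mod k), i.e. N + 168 is a multiple of each size.
232 = 2^3 × 29
2668 = 2^2 × 23 × 29
1508 = 2^2 × 13 × 29
638 = 2 × 11 × 29
LCM(232, 2668, 1508, 638) = 2^3 × 11 × 13 × 23 × 29 = 763048.
Smallest positive N is 763048 − 168 = 762880.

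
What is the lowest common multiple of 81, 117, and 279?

81 = 3^4
117 = 3^2 × 13
279 = 3^2 × 31
LCM(81, 117, 279) = 3^4 × 13 × 31 = 32643.

32643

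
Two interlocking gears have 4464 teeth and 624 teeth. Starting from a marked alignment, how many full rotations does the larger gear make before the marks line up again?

13 rotations

The first common completion time is the LCM of the periods.
4464 = 2^4 × 3^2 × 31
624 = 2^4 × 3 × 13
LCM(4464, 624) = 2^4 × 3^2 × 13 × 31 = 58032.
Rotations for period 4464: 58032 / 4464 = 13.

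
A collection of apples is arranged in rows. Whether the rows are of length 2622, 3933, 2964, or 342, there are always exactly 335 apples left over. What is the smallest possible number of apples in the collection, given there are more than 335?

N − 335 must be a common multiple of 2622, 3933, 2964, and 342.
2622 = 2 × 3 × 19 × 23
3933 = 3^2 × 19 × 23
2964 = 2^2 × 3 × 13 × 19
342 = 2 × 3^2 × 19
LCM(2622, 3933, 2964, 342) = 2^2 × 3^2 × 13 × 19 × 23 = 204516.
Smallest N > 335 is LCM + 335 = 204516 + 335 = 204851.

204851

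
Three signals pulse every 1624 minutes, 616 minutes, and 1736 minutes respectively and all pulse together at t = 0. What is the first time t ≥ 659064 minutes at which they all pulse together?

Joint pulses occur at multiples of LCM(1624, 616, 1736).
1624 = 2^3 × 7 × 29
616 = 2^3 × 7 × 11
1736 = 2^3 × 7 × 31
LCM(1624, 616, 1736) = 2^3 × 7 × 11 × 29 × 31 = 553784.
Smallest multiple of 553784 that is ≥ 659064: ⌈659064/553784⌉ × 553784 = 2 × 553784 = 1107568.

1107568 minutes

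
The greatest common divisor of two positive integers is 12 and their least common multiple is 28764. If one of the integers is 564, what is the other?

612

For two integers, gcd × lcm = product, so the other is (12 × 28764) / 564 = 345168 / 564 = 612.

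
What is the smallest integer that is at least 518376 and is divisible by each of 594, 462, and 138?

The integer must be a common multiple of 594, 462, and 138, so a multiple of their LCM.
594 = 2 × 3^3 × 11
462 = 2 × 3 × 7 × 11
138 = 2 × 3 × 23
LCM(594, 462, 138) = 2 × 3^3 × 7 × 11 × 23 = 95634.
Smallest multiple of 95634 that is ≥ 518376: ⌈518376/95634⌉ × 95634 = 6 × 95634 = 573804.

573804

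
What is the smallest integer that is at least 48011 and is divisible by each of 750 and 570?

The integer must be a common multiple of 750 and 570, so a multiple of their LCM.
750 = 2 × 3 × 5^3
570 = 2 × 3 × 5 × 19
LCM(750, 570) = 2 × 3 × 5^3 × 19 = 14250.
Smallest multiple of 14250 that is ≥ 48011: ⌈48011/14250⌉ × 14250 = 4 × 14250 = 57000.

57000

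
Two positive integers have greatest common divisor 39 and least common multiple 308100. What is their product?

For any two positive integers, gcd × lcm = product = 39 × 308100 = 12015900.

12015900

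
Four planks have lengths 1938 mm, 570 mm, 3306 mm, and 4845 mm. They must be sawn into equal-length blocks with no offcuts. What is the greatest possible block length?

The block length must divide every plank, so the greatest is gcd(1938, 570, 3306, 4845).
1938 = 2 × 3 × 17 × 19
570 = 2 × 3 × 5 × 19
3306 = 2 × 3 × 19 × 29
4845 = 3 × 5 × 17 × 19
gcd(1938, 570, 3306, 4845) = 3 × 19 = 57.

57 mm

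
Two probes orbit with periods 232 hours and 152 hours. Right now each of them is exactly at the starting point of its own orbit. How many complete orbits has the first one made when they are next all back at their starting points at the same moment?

The first common completion time is the LCM of the periods.
232 = 2^3 × 29
152 = 2^3 × 19
LCM(232, 152) = 2^3 × 19 × 29 = 4408.
Orbits for period 232: 4408 / 232 = 19.

19 orbits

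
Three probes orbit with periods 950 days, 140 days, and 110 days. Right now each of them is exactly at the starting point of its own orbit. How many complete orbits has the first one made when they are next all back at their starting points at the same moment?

154 orbits

The first common completion time is the LCM of the periods.
950 = 2 × 5^2 × 19
140 = 2^2 × 5 × 7
110 = 2 × 5 × 11
LCM(950, 140, 110) = 2^2 × 5^2 × 7 × 11 × 19 = 146300.
Orbits for period 950: 146300 / 950 = 154.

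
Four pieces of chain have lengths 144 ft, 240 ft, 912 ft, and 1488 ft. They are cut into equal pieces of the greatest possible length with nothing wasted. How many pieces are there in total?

58

Piece length = gcd(144, 240, 912, 1488).
144 = 2^4 × 3^2
240 = 2^4 × 3 × 5
912 = 2^4 × 3 × 19
1488 = 2^4 × 3 × 31
gcd(144, 240, 912, 1488) = 2^4 × 3 = 48.
Total pieces = 144/48 + 240/48 + 912/48 + 1488/48 = 3 + 5 + 19 + 31 = 58.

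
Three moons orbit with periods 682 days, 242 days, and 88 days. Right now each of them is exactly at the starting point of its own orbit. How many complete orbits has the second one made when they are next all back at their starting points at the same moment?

124 orbits

They are all back at their starting positions together after one LCM of the periods.
682 = 2 × 11 × 31
242 = 2 × 11^2
88 = 2^3 × 11
LCM(682, 242, 88) = 2^3 × 11^2 × 31 = 30008.
Orbits for period 242: 30008 / 242 = 124.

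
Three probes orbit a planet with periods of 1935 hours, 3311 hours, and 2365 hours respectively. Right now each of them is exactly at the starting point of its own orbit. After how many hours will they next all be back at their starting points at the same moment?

148995 hours

We need the least common multiple of the intervals.
1935 = 3^2 × 5 × 43
3311 = 7 × 11 × 43
2365 = 5 × 11 × 43
LCM(1935, 3311, 2365) = 3^2 × 5 × 7 × 11 × 43 = 148995.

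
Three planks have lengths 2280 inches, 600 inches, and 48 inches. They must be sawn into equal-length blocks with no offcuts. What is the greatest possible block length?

24 inches

The block length must divide every plank, so the greatest is gcd(2280, 600, 48).
2280 = 2^3 × 3 × 5 × 19
600 = 2^3 × 3 × 5^2
48 = 2^4 × 3
gcd(2280, 600, 48) = 2^3 × 3 = 24.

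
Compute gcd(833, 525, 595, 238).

7

833 = 7^2 × 17
525 = 3 × 5^2 × 7
595 = 5 × 7 × 17
238 = 2 × 7 × 17
gcd(833, 525, 595, 238) = 7.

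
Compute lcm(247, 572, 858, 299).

749892

247 = 13 × 19
572 = 2^2 × 11 × 13
858 = 2 × 3 × 11 × 13
299 = 13 × 23
LCM(247, 572, 858, 299) = 2^2 × 3 × 11 × 13 × 19 × 23 = 749892.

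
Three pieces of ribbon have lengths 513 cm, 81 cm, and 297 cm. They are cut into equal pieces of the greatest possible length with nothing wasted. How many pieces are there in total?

Piece length = gcd(513, 81, 297).
513 = 3^3 × 19
81 = 3^4
297 = 3^3 × 11
gcd(513, 81, 297) = 3^3 = 27.
Total pieces = 513/27 + 81/27 + 297/27 = 19 + 3 + 11 = 33.

33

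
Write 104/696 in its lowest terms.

13/87

104 = 2^3 × 13
696 = 2^3 × 3 × 29
gcd(104, 696) = 2^3 = 8.
Divide numerator and denominator by 8: 104/696 = 13/87.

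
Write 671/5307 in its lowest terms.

11/87

671 = 11 × 61
5307 = 3 × 29 × 61
gcd(671, 5307) = 61.
Divide numerator and denominator by 61: 671/5307 = 11/87.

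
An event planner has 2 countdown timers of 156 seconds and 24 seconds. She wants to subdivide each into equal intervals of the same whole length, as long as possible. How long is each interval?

The interval must divide each timer length; the longest such is the gcd.
156 = 2^2 × 3 × 13
24 = 2^3 × 3
gcd(156, 24) = 2^2 × 3 = 12.

12 seconds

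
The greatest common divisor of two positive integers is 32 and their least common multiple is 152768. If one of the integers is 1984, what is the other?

2464

For two integers, gcd × lcm = product, so the other is (32 × 152768) / 1984 = 4888576 / 1984 = 2464.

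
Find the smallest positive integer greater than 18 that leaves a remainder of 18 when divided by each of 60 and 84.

438

N − 18 must be a common multiple of 60 and 84.
60 = 2^2 × 3 × 5
84 = 2^2 × 3 × 7
LCM(60, 84) = 2^2 × 3 × 5 × 7 = 420.
Smallest N > 18 is LCM + 18 = 420 + 18 = 438.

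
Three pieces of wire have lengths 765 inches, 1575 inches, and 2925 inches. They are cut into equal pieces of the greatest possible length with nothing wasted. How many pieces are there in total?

117

Piece length = gcd(765, 1575, 2925).
765 = 3^2 × 5 × 17
1575 = 3^2 × 5^2 × 7
2925 = 3^2 × 5^2 × 13
gcd(765, 1575, 2925) = 3^2 × 5 = 45.
Total pieces = 765/45 + 1575/45 + 2925/45 = 17 + 35 + 65 = 117.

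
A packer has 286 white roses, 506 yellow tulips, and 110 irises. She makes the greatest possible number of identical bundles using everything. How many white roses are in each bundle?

Number of bundles = gcd(286, 506, 110).
286 = 2 × 11 × 13
506 = 2 × 11 × 23
110 = 2 × 5 × 11
gcd(286, 506, 110) = 2 × 11 = 22.
white roses per bundle = 286 / 22 = 13.

13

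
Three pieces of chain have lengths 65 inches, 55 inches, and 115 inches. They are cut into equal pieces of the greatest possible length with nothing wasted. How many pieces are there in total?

Piece length = gcd(65, 55, 115).
65 = 5 × 13
55 = 5 × 11
115 = 5 × 23
gcd(65, 55, 115) = 5.
Total pieces = 65/5 + 55/5 + 115/5 = 13 + 11 + 23 = 47.

47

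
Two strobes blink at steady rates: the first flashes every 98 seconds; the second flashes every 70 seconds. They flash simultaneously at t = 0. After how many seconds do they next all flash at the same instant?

490 seconds

The first simultaneous occurrence is after LCM of the individual periods.
98 = 2 × 7^2
70 = 2 × 5 × 7
LCM(98, 70) = 2 × 5 × 7^2 = 490.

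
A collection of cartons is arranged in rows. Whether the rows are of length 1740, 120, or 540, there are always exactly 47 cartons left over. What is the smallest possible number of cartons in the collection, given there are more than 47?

N − 47 must be a common multiple of 1740, 120, and 540.
1740 = 2^2 × 3 × 5 × 29
120 = 2^3 × 3 × 5
540 = 2^2 × 3^3 × 5
LCM(1740, 120, 540) = 2^3 × 3^3 × 5 × 29 = 31320.
Smallest N > 47 is LCM + 47 = 31320 + 47 = 31367.

31367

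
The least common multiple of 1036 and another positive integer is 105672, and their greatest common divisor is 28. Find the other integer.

2856

gcd × lcm = product of the two integers, so the other integer is (28 × 105672) / 1036 = 2856.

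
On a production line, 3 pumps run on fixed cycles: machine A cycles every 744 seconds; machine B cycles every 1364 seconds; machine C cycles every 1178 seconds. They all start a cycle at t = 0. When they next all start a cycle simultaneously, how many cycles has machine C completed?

The first common completion time is the LCM of the periods.
744 = 2^3 × 3 × 31
1364 = 2^2 × 11 × 31
1178 = 2 × 19 × 31
LCM(744, 1364, 1178) = 2^3 × 3 × 11 × 19 × 31 = 155496.
Cycles for period 1178: 155496 / 1178 = 132.

132 cycles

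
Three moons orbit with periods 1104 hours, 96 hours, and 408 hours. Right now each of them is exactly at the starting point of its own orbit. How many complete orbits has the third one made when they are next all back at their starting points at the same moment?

92 orbits

All finish a whole number of cycles simultaneously at t = LCM of the periods.
1104 = 2^4 × 3 × 23
96 = 2^5 × 3
408 = 2^3 × 3 × 17
LCM(1104, 96, 408) = 2^5 × 3 × 17 × 23 = 37536.
Orbits for period 408: 37536 / 408 = 92.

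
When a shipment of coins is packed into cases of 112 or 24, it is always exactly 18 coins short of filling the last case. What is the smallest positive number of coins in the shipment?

Being 18 short of a full case of size k means N ≡ −18 (mod k), i.e. N + 18 is a multiple of each size.
112 = 2^4 × 7
24 = 2^3 × 3
LCM(112, 24) = 2^4 × 3 × 7 = 336.
Smallest positive N is 336 − 18 = 318.

318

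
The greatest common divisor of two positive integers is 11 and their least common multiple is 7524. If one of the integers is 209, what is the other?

396

For two integers, gcd × lcm = product, so the other is (11 × 7524) / 209 = 82764 / 209 = 396.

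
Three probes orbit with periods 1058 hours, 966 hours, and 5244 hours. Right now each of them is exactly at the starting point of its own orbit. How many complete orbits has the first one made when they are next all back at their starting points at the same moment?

798 orbits

They are all back at their starting positions together after one LCM of the periods.
1058 = 2 × 23^2
966 = 2 × 3 × 7 × 23
5244 = 2^2 × 3 × 19 × 23
LCM(1058, 966, 5244) = 2^2 × 3 × 7 × 19 × 23^2 = 844284.
Orbits for period 1058: 844284 / 1058 = 798.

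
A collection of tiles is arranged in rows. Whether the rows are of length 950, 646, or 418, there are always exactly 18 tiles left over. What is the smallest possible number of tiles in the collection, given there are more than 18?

177668

N − 18 must be a common multiple of 950, 646, and 418.
950 = 2 × 5^2 × 19
646 = 2 × 17 × 19
418 = 2 × 11 × 19
LCM(950, 646, 418) = 2 × 5^2 × 11 × 17 × 19 = 177650.
Smallest N > 18 is LCM + 18 = 177650 + 18 = 177668.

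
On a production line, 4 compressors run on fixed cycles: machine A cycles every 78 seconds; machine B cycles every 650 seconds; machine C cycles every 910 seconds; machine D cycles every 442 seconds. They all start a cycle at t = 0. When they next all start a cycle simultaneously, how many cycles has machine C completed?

They are all back at their starting positions together after one LCM of the periods.
78 = 2 × 3 × 13
650 = 2 × 5^2 × 13
910 = 2 × 5 × 7 × 13
442 = 2 × 13 × 17
LCM(78, 650, 910, 442) = 2 × 3 × 5^2 × 7 × 13 × 17 = 232050.
Cycles for period 910: 232050 / 910 = 255.

255 cycles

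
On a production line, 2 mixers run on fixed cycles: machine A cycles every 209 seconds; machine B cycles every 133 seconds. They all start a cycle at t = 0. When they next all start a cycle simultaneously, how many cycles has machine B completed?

They are all back at their starting positions together after one LCM of the periods.
209 = 11 × 19
133 = 7 × 19
LCM(209, 133) = 7 × 11 × 19 = 1463.
Cycles for period 133: 1463 / 133 = 11.

11 cycles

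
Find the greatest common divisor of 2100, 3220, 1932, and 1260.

28

2100 = 2^2 × 3 × 5^2 × 7
3220 = 2^2 × 5 × 7 × 23
1932 = 2^2 × 3 × 7 × 23
1260 = 2^2 × 3^2 × 5 × 7
gcd(2100, 3220, 1932, 1260) = 2^2 × 7 = 28.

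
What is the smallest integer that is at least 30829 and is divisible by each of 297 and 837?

The integer must be a common multiple of 297 and 837, so a multiple of their LCM.
297 = 3^3 × 11
837 = 3^3 × 31
LCM(297, 837) = 3^3 × 11 × 31 = 9207.
Smallest multiple of 9207 that is ≥ 30829: ⌈30829/9207⌉ × 9207 = 4 × 9207 = 36828.

36828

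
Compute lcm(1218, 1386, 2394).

1218 = 2 × 3 × 7 × 29
1386 = 2 × 3^2 × 7 × 11
2394 = 2 × 3^2 × 7 × 19
LCM(1218, 1386, 2394) = 2 × 3^2 × 7 × 11 × 19 × 29 = 763686.

763686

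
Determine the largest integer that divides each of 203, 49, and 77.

203 = 7 × 29
49 = 7^2
77 = 7 × 11
gcd(203, 49, 77) = 7.

7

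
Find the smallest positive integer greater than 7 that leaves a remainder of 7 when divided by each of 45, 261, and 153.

N − 7 must be a common multiple of 45, 261, and 153.
45 = 3^2 × 5
261 = 3^2 × 29
153 = 3^2 × 17
LCM(45, 261, 153) = 3^2 × 5 × 17 × 29 = 22185.
Smallest N > 7 is LCM + 7 = 22185 + 7 = 22192.

22192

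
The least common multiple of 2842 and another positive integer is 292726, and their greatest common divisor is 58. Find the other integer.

gcd × lcm = product of the two integers, so the other integer is (58 × 292726) / 2842 = 5974.

5974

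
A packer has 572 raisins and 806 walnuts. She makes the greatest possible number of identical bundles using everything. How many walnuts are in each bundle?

Number of bundles = gcd(572, 806).
572 = 2^2 × 11 × 13
806 = 2 × 13 × 31
gcd(572, 806) = 2 × 13 = 26.
walnuts per bundle = 806 / 26 = 31.

31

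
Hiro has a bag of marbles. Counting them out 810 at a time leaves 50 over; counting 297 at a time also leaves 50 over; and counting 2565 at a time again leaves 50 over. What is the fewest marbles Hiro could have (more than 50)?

169340

N − 50 must be a common multiple of 810, 297, and 2565.
810 = 2 × 3^4 × 5
297 = 3^3 × 11
2565 = 3^3 × 5 × 19
LCM(810, 297, 2565) = 2 × 3^4 × 5 × 11 × 19 = 169290.
Smallest N > 50 is LCM + 50 = 169290 + 50 = 169340.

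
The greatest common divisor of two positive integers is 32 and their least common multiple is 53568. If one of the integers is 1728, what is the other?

For two integers, gcd × lcm = product, so the other is (32 × 53568) / 1728 = 1714176 / 1728 = 992.

992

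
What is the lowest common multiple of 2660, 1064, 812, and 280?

2660 = 2^2 × 5 × 7 × 19
1064 = 2^3 × 7 × 19
812 = 2^2 × 7 × 29
280 = 2^3 × 5 × 7
LCM(2660, 1064, 812, 280) = 2^3 × 5 × 7 × 19 × 29 = 154280.

154280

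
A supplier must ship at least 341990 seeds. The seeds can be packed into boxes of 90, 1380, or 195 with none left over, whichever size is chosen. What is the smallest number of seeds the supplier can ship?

The number of seeds must be a common multiple of 90, 1380, and 195, so a multiple of their LCM.
90 = 2 × 3^2 × 5
1380 = 2^2 × 3 × 5 × 23
195 = 3 × 5 × 13
LCM(90, 1380, 195) = 2^2 × 3^2 × 5 × 13 × 23 = 53820.
Smallest multiple of 53820 that is ≥ 341990: ⌈341990/53820⌉ × 53820 = 7 × 53820 = 376740.

376740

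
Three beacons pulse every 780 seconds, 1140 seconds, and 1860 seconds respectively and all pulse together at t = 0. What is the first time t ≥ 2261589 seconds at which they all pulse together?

Joint pulses occur at multiples of LCM(780, 1140, 1860).
780 = 2^2 × 3 × 5 × 13
1140 = 2^2 × 3 × 5 × 19
1860 = 2^2 × 3 × 5 × 31
LCM(780, 1140, 1860) = 2^2 × 3 × 5 × 13 × 19 × 31 = 459420.
Smallest multiple of 459420 that is ≥ 2261589: ⌈2261589/459420⌉ × 459420 = 5 × 459420 = 2297100.

2297100 seconds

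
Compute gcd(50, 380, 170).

10

50 = 2 × 5^2
380 = 2^2 × 5 × 19
170 = 2 × 5 × 17
gcd(50, 380, 170) = 2 × 5 = 10.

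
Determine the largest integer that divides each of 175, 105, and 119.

7

175 = 5^2 × 7
105 = 3 × 5 × 7
119 = 7 × 17
gcd(175, 105, 119) = 7.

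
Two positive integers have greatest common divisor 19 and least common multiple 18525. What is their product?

351975

For any two positive integers, gcd × lcm = product = 19 × 18525 = 351975.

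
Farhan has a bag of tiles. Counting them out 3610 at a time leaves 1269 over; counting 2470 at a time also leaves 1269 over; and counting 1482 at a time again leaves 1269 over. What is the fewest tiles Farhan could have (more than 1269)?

142059

N − 1269 must be a common multiple of 3610, 2470, and 1482.
3610 = 2 × 5 × 19^2
2470 = 2 × 5 × 13 × 19
1482 = 2 × 3 × 13 × 19
LCM(3610, 2470, 1482) = 2 × 3 × 5 × 13 × 19^2 = 140790.
Smallest N > 1269 is LCM + 1269 = 140790 + 1269 = 142059.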